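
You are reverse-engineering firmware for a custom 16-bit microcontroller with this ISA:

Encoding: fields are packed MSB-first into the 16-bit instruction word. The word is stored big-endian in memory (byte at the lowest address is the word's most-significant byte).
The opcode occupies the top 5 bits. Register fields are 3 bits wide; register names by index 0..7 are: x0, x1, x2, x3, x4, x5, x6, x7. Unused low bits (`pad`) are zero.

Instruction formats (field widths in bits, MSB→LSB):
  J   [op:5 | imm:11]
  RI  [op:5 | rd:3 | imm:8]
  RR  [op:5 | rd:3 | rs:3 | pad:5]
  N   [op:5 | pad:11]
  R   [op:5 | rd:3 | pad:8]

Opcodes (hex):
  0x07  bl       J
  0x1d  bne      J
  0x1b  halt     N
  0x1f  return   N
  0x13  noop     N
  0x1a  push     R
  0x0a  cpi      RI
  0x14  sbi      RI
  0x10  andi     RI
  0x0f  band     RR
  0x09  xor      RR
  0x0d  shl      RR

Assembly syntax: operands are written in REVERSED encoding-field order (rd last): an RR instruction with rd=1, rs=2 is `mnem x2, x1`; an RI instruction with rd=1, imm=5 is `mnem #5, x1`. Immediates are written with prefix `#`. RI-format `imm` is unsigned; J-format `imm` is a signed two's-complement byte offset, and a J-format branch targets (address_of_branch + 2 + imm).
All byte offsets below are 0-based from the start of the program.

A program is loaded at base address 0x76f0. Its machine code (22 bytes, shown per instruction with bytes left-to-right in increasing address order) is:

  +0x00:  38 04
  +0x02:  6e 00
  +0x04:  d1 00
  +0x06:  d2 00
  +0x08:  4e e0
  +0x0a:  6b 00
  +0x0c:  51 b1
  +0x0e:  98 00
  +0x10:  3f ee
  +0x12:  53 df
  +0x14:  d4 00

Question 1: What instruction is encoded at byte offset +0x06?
push x2

@+06  big-endian(d2 00) = 0xd200
  opcode bits[15:11]=0x1a: push/R
  [10:8] rd=2 = x2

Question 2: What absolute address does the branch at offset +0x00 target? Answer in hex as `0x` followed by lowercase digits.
0x76f6

[00] 38 04 → 0x3804
  opcode bits[15:11]=0x7: bl/J
  imm@[10:0]=0x4 ⇒ #4
  target = base 0x76f0 + off 0x00 + 2 + imm 4 = 0x76f6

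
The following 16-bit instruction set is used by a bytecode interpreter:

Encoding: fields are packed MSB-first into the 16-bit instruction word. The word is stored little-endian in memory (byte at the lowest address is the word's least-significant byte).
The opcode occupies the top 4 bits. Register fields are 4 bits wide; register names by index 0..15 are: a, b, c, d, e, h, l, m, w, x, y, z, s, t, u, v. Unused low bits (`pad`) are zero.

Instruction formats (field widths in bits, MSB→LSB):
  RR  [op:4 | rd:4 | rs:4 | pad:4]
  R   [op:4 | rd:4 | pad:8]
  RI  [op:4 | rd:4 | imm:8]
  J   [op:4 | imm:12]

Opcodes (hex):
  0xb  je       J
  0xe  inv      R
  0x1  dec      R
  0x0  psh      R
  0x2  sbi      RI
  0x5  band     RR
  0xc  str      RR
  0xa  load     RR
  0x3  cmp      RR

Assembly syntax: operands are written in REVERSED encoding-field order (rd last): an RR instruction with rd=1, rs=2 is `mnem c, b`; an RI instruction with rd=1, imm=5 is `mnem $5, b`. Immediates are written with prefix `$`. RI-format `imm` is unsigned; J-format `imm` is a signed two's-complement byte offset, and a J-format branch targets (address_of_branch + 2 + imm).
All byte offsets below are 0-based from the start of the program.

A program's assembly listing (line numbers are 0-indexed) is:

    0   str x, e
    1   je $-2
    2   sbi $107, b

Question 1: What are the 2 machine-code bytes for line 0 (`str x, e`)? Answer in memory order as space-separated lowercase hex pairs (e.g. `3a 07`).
90 c4

line 0 (str): pack op=0xc:4|rd=4:4|rs=9:4|pad=0:4 = 0xc490; little→ 90 c4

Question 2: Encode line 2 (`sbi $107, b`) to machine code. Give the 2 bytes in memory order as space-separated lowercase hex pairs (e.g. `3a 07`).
L2: sbi op=0x2:4|rd=1:4|imm=107:8 ⇒ 0x216b ⇒ little 6b 21

6b 21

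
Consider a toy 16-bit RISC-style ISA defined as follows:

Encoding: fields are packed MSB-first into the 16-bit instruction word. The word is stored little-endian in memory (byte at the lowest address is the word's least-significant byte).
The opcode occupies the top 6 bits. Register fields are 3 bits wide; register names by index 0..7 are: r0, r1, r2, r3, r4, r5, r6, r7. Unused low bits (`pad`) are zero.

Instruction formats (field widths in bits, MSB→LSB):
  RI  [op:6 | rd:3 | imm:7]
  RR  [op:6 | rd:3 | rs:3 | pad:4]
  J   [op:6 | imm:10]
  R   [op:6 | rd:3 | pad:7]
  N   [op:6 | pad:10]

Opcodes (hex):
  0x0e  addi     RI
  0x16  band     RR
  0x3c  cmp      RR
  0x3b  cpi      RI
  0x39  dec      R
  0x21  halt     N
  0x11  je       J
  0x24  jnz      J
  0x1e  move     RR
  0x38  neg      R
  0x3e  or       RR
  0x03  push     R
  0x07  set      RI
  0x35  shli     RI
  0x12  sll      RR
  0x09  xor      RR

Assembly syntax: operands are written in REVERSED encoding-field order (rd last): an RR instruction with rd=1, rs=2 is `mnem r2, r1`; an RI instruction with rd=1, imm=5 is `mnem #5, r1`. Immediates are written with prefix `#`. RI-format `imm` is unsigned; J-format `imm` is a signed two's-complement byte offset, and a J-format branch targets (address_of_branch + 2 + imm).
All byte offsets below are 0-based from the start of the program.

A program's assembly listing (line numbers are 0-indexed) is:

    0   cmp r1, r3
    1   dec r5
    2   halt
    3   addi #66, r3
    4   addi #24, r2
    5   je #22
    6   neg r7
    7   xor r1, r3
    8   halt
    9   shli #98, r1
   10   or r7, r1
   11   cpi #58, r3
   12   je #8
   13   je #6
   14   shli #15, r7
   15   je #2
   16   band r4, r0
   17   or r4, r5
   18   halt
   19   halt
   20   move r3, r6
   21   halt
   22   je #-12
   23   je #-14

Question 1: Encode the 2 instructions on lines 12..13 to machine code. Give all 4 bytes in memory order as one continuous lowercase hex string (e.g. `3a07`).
08440644

L12: je op=0x11:6|imm=8:10 ⇒ 0x4408 ⇒ little 08 44
L13: je op=0x11:6|imm=6:10 ⇒ 0x4406 ⇒ little 06 44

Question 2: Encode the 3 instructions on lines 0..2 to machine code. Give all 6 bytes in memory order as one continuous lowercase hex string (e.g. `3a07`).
90f180e60084

0. cmp fields op=0x3c:6|rd=3:3|rs=1:3|pad=0:4 → word f190h → 90 f1
1. dec fields op=0x39:6|rd=5:3|pad=0:7 → word e680h → 80 e6
2. halt fields op=0x21:6|pad=0:10 → word 8400h → 00 84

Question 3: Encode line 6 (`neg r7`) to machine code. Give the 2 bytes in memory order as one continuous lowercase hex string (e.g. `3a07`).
80e3

L6: neg op=0x38:6|rd=7:3|pad=0:7 ⇒ 0xe380 ⇒ little 80 e3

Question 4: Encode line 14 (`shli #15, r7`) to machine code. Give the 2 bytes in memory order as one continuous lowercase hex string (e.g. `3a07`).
L14: shli op=0x35:6|rd=7:3|imm=15:7 ⇒ 0xd78f ⇒ little 8f d7

8fd7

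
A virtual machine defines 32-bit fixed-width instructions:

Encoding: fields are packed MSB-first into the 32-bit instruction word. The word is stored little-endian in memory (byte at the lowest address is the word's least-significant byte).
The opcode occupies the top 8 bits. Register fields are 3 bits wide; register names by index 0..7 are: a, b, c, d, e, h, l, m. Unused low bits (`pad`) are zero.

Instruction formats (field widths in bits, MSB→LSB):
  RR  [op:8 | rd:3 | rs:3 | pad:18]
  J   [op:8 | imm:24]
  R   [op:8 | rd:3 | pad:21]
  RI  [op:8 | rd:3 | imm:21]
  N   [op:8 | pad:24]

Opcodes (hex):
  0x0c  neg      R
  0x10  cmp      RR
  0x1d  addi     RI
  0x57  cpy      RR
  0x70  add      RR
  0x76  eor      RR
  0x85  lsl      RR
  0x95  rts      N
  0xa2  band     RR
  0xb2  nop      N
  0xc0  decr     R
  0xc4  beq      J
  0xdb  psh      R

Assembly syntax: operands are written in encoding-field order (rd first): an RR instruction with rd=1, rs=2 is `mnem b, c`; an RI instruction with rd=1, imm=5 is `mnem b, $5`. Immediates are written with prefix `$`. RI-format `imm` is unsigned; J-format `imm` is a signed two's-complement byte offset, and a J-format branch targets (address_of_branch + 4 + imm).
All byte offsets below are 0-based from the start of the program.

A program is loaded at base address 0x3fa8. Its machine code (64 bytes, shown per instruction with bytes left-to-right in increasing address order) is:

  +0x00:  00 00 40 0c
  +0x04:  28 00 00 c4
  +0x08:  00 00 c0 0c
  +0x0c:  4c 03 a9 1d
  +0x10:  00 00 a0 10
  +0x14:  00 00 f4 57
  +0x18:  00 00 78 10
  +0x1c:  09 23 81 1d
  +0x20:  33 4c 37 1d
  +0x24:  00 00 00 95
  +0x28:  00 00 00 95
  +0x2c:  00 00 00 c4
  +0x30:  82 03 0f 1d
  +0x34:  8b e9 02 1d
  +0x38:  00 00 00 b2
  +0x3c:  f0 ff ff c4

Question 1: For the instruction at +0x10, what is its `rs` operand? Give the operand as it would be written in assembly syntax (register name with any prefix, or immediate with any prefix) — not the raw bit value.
a

off 0x10: read 00 00 a0 10 as little → 0x10a00000
  top 8b → 0x10 → cmp [RR]
  [23:21] rd=5 = h
  [20:18] rs=0 = a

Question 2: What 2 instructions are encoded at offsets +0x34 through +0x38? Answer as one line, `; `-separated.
addi a, $190859; nop

+0x34: 8b e9 02 1d ⇒ word 0x1d02e98b (little)
  top 8b → 0x1d → addi [RI]
  rd@[23:21]=0x0 ⇒ a
  imm@[20:0]=0x2e98b ⇒ $190859
+0x38: 00 00 00 b2 ⇒ word 0xb2000000 (little)
  top 8b → 0xb2 → nop [N]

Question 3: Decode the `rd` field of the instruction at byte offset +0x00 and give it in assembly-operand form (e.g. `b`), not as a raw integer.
off 0x00: read 00 00 40 0c as little → 0x0c400000
  top 8b → 0xc → neg [R]
  [23:21] rd=2 = c

c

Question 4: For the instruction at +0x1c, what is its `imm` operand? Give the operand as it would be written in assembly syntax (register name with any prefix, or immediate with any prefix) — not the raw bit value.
$74505

off 0x1c: read 09 23 81 1d as little → 0x1d812309
  opcode bits[31:24]=0x1d: addi/RI
  [23:21] rd=4 = e
  [20:0] imm=74505 = $74505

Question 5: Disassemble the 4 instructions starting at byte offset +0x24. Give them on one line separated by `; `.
rts; rts; beq $0; addi a, $983938

off 0x24: read 00 00 00 95 as little → 0x95000000
  op=0x95000000>>24=0x95 ⇒ rts (N)
off 0x28: read 00 00 00 95 as little → 0x95000000
  op=0x95000000>>24=0x95 ⇒ rts (N)
off 0x2c: read 00 00 00 c4 as little → 0xc4000000
  op=0xc4000000>>24=0xc4 ⇒ beq (J)
  [23:0] imm=0 = $0
off 0x30: read 82 03 0f 1d as little → 0x1d0f0382
  op=0x1d0f0382>>24=0x1d ⇒ addi (RI)
  [23:21] rd=0 = a
  [20:0] imm=983938 = $983938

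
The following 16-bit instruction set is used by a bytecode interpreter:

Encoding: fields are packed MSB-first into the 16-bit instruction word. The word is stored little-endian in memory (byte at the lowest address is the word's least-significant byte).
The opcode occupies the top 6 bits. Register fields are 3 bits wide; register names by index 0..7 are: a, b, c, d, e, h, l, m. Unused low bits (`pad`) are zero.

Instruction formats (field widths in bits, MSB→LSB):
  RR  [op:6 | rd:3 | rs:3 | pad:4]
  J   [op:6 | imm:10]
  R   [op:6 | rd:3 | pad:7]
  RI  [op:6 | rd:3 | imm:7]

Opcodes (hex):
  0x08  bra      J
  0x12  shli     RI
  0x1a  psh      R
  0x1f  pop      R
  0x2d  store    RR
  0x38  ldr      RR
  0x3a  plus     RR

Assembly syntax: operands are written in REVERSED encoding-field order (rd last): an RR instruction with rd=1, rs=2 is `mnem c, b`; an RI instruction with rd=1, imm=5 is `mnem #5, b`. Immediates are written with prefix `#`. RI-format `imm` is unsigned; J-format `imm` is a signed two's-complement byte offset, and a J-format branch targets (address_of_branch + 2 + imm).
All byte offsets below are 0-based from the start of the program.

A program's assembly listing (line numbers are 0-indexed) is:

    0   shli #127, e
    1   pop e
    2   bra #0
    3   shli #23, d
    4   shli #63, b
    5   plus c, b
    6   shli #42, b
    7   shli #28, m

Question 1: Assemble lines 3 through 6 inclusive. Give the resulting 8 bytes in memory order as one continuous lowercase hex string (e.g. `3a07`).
9749bf48a0e8aa48

3. shli fields op=0x12:6|rd=3:3|imm=23:7 → word 4997h → 97 49
4. shli fields op=0x12:6|rd=1:3|imm=63:7 → word 48bfh → bf 48
5. plus fields op=0x3a:6|rd=1:3|rs=2:3|pad=0:4 → word e8a0h → a0 e8
6. shli fields op=0x12:6|rd=1:3|imm=42:7 → word 48aah → aa 48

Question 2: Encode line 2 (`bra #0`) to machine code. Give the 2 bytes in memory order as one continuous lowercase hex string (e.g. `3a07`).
0020

L2: bra op=0x8:6|imm=0:10 ⇒ 0x2000 ⇒ little 00 20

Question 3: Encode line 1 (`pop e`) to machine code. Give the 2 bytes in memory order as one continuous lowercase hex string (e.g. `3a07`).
line 1 (pop): pack op=0x1f:6|rd=4:3|pad=0:7 = 0x7e00; little→ 00 7e

007e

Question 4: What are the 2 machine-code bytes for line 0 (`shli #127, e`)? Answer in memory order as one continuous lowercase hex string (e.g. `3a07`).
line 0 (shli): pack op=0x12:6|rd=4:3|imm=127:7 = 0x4a7f; little→ 7f 4a

7f4a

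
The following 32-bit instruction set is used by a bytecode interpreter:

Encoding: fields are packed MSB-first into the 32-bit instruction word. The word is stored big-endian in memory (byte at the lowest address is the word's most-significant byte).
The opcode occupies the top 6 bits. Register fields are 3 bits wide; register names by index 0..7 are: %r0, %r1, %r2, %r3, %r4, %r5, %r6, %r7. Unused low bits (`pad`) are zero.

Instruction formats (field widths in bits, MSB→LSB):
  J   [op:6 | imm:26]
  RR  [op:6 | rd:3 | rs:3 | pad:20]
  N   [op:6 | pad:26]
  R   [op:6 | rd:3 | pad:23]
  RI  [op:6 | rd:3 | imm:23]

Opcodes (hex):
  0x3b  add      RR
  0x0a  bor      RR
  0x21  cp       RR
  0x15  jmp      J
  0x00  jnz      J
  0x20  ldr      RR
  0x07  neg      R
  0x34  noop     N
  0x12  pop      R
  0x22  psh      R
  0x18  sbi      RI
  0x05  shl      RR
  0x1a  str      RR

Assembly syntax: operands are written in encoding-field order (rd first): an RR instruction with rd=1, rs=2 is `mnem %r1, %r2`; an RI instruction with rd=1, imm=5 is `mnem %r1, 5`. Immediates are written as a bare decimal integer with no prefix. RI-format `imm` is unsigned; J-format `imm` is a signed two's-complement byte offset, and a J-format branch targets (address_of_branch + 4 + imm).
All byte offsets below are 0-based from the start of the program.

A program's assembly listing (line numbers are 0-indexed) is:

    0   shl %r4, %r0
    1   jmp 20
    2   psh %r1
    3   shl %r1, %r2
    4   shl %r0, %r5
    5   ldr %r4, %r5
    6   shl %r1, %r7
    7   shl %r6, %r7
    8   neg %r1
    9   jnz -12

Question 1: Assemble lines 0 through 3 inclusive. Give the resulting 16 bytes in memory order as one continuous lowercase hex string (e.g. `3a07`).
line 0 (shl): pack op=0x5:6|rd=4:3|rs=0:3|pad=0:20 = 0x16000000; big→ 16 00 00 00
line 1 (jmp): pack op=0x15:6|imm=20:26 = 0x54000014; big→ 54 00 00 14
line 2 (psh): pack op=0x22:6|rd=1:3|pad=0:23 = 0x88800000; big→ 88 80 00 00
line 3 (shl): pack op=0x5:6|rd=1:3|rs=2:3|pad=0:20 = 0x14a00000; big→ 14 a0 00 00

16000000540000148880000014a00000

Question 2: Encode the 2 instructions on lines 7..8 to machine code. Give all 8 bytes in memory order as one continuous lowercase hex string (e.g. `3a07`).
L7: shl op=0x5:6|rd=6:3|rs=7:3|pad=0:20 ⇒ 0x17700000 ⇒ big 17 70 00 00
L8: neg op=0x7:6|rd=1:3|pad=0:23 ⇒ 0x1c800000 ⇒ big 1c 80 00 00

177000001c800000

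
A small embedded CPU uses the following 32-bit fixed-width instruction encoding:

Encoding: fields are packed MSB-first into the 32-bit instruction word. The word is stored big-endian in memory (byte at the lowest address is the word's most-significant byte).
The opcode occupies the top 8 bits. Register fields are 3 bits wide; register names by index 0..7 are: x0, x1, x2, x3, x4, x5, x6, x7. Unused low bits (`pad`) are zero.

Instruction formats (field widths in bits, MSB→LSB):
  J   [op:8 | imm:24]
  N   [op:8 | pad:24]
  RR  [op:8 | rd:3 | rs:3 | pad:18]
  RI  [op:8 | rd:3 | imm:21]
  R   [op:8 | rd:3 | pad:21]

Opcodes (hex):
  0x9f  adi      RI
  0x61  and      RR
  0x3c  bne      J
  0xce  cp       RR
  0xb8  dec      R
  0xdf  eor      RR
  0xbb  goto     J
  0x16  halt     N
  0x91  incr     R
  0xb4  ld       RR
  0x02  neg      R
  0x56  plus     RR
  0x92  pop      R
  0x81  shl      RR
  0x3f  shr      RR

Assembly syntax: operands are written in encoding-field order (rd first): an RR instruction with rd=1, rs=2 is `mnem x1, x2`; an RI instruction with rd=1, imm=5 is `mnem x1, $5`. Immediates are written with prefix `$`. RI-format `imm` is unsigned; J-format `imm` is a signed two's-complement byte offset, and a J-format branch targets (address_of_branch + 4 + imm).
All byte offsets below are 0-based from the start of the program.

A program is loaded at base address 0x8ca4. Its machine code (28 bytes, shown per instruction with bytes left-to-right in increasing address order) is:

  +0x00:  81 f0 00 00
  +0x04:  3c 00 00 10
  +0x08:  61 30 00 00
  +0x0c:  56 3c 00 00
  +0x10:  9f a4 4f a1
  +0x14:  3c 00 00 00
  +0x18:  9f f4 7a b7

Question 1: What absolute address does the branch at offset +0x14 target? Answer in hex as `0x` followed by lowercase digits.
0x8cbc

off 0x14: read 3c 00 00 00 as big → 0x3c000000
  top 8b → 0x3c → bne [J]
  [23:0] imm=0 = $0
  target = base 0x8ca4 + off 0x14 + 4 + imm 0 = 0x8cbc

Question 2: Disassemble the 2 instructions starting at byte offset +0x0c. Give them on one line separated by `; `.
plus x1, x7; adi x5, $282529

off 0x0c: read 56 3c 00 00 as big → 0x563c0000
  top 8b → 0x56 → plus [RR]
  rd@[23:21]=0x1 ⇒ x1
  rs@[20:18]=0x7 ⇒ x7
off 0x10: read 9f a4 4f a1 as big → 0x9fa44fa1
  top 8b → 0x9f → adi [RI]
  rd@[23:21]=0x5 ⇒ x5
  imm@[20:0]=0x44fa1 ⇒ $282529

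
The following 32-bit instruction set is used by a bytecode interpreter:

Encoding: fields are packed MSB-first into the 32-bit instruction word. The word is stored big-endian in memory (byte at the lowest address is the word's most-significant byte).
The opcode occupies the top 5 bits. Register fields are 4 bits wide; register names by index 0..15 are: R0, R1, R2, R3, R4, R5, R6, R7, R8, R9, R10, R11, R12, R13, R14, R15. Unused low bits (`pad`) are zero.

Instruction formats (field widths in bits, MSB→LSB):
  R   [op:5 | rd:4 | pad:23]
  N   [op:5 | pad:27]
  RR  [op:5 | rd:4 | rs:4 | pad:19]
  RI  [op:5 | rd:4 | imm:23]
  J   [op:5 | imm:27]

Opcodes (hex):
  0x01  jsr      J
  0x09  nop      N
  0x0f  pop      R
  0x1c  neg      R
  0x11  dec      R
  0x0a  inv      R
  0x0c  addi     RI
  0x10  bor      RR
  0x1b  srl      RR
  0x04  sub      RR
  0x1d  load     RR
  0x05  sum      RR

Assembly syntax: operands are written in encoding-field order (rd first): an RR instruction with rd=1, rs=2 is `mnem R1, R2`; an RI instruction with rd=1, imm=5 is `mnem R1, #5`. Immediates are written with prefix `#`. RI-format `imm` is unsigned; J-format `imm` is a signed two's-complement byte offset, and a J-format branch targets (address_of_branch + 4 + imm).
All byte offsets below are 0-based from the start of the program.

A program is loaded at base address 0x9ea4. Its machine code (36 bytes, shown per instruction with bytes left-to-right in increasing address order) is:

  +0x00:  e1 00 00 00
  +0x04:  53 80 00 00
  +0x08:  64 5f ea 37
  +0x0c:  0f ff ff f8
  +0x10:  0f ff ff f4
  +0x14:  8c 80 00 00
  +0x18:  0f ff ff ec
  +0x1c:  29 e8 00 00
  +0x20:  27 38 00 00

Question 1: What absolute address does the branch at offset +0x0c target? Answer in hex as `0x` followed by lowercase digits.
0x9eac

[0c] 0f ff ff f8 → 0x0ffffff8
  top 5b → 0x1 → jsr [J]
  imm@[26:0]=0x7fffff8 (s27→-8) ⇒ #-8
  target = base 0x9ea4 + off 0x0c + 4 + imm -8 = 0x9eac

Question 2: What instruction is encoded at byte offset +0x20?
@+20  big-endian(27 38 00 00) = 0x27380000
  op=0x27380000>>27=0x4 ⇒ sub (RR)
  rd@[26:23]=0xe ⇒ R14
  rs@[22:19]=0x7 ⇒ R7

sub R14, R7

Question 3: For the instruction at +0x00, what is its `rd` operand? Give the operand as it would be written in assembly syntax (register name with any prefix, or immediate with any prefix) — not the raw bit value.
R2

off 0x00: read e1 00 00 00 as big → 0xe1000000
  opcode bits[31:27]=0x1c: neg/R
  rd@[26:23]=0x2 ⇒ R2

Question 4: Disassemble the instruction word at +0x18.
jsr #-20

off 0x18: read 0f ff ff ec as big → 0x0fffffec
  top 5b → 0x1 → jsr [J]
  [26:0] imm=134217708 (s27→-20) = #-20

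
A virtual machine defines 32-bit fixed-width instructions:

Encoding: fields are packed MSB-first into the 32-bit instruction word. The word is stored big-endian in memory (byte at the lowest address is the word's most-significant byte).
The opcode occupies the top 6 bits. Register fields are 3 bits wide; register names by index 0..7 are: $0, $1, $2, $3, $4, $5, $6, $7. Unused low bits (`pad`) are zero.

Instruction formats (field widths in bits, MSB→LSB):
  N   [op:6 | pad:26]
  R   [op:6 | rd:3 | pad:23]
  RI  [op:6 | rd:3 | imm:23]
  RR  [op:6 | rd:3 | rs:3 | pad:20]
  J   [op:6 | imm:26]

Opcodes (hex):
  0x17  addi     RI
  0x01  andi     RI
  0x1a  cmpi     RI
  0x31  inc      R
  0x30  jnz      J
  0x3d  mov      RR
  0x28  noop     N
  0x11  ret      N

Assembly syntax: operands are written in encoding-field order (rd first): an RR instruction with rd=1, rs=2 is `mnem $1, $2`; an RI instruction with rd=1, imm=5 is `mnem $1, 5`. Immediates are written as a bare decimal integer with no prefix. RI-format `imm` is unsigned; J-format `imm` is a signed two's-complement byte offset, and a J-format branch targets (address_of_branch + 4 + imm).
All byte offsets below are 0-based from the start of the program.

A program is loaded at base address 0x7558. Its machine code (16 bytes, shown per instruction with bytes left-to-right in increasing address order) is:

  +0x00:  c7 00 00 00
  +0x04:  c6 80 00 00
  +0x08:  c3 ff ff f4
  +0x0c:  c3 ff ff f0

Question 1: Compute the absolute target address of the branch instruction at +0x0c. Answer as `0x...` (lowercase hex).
0x7558

@+0c  big-endian(c3 ff ff f0) = 0xc3fffff0
  top 6b → 0x30 → jnz [J]
  [25:0] imm=67108848 (s26→-16) = -16
  target = base 0x7558 + off 0x0c + 4 + imm -16 = 0x7558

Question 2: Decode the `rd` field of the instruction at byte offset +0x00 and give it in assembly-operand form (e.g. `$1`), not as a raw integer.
$6

+0x00: c7 00 00 00 ⇒ word 0xc7000000 (big)
  top 6b → 0x31 → inc [R]
  rd: (w>>23)&0x7=0x6 → $6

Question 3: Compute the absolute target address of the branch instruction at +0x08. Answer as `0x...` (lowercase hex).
0x7558

@+08  big-endian(c3 ff ff f4) = 0xc3fffff4
  op=0xc3fffff4>>26=0x30 ⇒ jnz (J)
  imm@[25:0]=0x3fffff4 (s26→-12) ⇒ -12
  target = base 0x7558 + off 0x08 + 4 + imm -12 = 0x7558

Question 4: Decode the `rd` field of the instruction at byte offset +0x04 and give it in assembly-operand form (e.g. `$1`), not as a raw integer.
$5

off 0x04: read c6 80 00 00 as big → 0xc6800000
  top 6b → 0x31 → inc [R]
  rd@[25:23]=0x5 ⇒ $5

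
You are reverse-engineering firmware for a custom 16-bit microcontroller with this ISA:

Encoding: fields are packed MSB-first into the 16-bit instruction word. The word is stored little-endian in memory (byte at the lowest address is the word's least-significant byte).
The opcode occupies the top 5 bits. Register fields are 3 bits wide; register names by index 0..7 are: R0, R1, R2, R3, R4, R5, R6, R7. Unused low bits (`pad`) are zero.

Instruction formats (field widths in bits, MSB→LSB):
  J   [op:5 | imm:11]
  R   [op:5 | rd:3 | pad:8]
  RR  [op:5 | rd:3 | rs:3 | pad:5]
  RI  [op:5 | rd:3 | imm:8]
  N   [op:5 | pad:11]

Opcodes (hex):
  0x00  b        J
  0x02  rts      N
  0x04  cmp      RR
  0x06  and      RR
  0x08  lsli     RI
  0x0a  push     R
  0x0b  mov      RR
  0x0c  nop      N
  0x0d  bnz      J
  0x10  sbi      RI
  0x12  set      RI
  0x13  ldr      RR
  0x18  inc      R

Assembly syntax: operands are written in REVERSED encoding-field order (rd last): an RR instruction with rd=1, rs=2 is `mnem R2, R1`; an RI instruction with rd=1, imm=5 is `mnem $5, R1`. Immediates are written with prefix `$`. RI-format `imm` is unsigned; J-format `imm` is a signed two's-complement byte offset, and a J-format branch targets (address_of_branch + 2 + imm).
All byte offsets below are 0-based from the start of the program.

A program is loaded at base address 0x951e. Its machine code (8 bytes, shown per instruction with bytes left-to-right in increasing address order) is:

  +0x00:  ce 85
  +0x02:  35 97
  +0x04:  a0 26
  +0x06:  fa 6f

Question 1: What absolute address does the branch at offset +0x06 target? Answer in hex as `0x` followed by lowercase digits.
0x9520

[06] fa 6f → 0x6ffa
  op=0x6ffa>>11=0xd ⇒ bnz (J)
  imm@[10:0]=0x7fa (s11→-6) ⇒ $-6
  target = base 0x951e + off 0x06 + 2 + imm -6 = 0x9520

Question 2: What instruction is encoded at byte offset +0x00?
sbi $206, R5

+0x00: ce 85 ⇒ word 0x85ce (little)
  top 5b → 0x10 → sbi [RI]
  [10:8] rd=5 = R5
  [7:0] imm=206 = $206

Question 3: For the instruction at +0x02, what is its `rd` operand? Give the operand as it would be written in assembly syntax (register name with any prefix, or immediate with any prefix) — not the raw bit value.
R7

off 0x02: read 35 97 as little → 0x9735
  op=0x9735>>11=0x12 ⇒ set (RI)
  [10:8] rd=7 = R7
  [7:0] imm=53 = $53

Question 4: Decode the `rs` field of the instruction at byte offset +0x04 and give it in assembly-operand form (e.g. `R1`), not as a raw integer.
R5

@+04  little-endian(a0 26) = 0x26a0
  opcode bits[15:11]=0x4: cmp/RR
  rd@[10:8]=0x6 ⇒ R6
  rs@[7:5]=0x5 ⇒ R5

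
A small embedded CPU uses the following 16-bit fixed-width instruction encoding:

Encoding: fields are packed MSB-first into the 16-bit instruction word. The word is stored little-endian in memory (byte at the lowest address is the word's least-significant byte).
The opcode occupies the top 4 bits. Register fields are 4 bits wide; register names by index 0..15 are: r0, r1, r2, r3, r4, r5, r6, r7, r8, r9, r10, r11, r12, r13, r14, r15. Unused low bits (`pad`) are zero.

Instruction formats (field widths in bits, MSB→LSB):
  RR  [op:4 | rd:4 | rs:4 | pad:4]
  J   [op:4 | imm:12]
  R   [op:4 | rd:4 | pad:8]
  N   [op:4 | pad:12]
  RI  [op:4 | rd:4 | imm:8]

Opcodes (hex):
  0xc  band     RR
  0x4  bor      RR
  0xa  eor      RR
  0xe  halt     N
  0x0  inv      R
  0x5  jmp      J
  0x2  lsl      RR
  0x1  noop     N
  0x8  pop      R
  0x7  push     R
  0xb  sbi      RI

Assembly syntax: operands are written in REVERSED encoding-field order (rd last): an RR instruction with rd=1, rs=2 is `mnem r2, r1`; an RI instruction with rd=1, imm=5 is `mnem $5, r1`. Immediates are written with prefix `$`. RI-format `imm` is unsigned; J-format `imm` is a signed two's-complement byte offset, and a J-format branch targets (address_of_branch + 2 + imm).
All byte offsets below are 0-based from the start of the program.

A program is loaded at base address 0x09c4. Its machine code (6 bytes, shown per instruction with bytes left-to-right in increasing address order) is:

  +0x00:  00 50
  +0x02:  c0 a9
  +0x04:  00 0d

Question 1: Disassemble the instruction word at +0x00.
jmp $0

@+00  little-endian(00 50) = 0x5000
  opcode bits[15:12]=0x5: jmp/J
  imm@[11:0]=0x0 ⇒ $0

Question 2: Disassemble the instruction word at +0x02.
@+02  little-endian(c0 a9) = 0xa9c0
  op=0xa9c0>>12=0xa ⇒ eor (RR)
  rd: (w>>8)&0xf=0x9 → r9
  rs: (w>>4)&0xf=0xc → r12

eor r12, r9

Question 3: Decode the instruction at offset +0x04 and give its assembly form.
inv r13

[04] 00 0d → 0x0d00
  op=0x0d00>>12=0x0 ⇒ inv (R)
  rd: (w>>8)&0xf=0xd → r13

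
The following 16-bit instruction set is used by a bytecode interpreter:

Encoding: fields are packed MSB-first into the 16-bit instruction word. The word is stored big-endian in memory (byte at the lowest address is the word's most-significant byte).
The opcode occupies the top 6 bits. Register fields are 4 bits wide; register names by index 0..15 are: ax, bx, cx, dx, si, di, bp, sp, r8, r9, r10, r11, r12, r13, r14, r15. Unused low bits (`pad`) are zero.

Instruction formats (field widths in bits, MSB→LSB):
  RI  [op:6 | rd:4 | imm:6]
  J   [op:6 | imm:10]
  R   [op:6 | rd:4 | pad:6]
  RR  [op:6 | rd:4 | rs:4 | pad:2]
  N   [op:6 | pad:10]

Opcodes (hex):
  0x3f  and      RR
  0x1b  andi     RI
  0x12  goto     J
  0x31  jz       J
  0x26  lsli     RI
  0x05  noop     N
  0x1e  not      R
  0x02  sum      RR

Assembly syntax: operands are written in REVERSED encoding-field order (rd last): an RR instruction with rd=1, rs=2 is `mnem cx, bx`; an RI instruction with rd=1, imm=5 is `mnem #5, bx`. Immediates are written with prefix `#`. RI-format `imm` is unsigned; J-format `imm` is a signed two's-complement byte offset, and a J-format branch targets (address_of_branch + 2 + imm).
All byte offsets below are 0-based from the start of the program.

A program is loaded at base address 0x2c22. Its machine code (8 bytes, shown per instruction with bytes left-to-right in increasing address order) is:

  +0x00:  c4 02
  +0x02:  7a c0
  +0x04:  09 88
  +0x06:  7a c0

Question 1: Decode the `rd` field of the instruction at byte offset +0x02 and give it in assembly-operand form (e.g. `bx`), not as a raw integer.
r11

@+02  big-endian(7a c0) = 0x7ac0
  top 6b → 0x1e → not [R]
  rd@[9:6]=0xb ⇒ r11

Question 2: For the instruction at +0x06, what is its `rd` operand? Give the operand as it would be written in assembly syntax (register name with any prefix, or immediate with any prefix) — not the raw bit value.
r11

[06] 7a c0 → 0x7ac0
  op=0x7ac0>>10=0x1e ⇒ not (R)
  [9:6] rd=11 = r11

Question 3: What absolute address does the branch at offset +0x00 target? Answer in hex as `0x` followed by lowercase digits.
off 0x00: read c4 02 as big → 0xc402
  op=0xc402>>10=0x31 ⇒ jz (J)
  imm@[9:0]=0x2 ⇒ #2
  target = base 0x2c22 + off 0x00 + 2 + imm 2 = 0x2c26

0x2c26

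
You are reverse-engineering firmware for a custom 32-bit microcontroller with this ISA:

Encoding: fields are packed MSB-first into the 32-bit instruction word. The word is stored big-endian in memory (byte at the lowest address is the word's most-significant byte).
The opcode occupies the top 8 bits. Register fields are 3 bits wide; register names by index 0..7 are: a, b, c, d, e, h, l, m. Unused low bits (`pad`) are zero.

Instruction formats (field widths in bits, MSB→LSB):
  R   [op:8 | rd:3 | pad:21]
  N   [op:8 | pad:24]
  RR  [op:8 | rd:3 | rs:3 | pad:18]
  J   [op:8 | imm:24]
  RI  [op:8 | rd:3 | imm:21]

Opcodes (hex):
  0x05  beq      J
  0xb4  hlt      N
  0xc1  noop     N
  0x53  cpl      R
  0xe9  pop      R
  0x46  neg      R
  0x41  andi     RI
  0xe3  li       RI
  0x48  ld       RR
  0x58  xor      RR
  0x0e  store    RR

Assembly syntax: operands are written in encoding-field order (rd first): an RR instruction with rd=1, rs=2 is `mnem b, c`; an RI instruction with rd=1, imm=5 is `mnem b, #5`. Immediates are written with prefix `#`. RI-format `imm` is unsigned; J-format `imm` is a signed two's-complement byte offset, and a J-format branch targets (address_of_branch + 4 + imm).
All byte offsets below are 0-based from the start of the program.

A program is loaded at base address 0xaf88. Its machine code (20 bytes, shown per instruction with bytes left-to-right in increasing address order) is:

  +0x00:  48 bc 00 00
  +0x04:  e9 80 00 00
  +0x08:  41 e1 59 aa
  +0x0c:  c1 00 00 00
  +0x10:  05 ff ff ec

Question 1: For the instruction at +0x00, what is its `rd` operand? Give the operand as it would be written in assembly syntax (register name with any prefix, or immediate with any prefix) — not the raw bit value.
@+00  big-endian(48 bc 00 00) = 0x48bc0000
  opcode bits[31:24]=0x48: ld/RR
  rd@[23:21]=0x5 ⇒ h
  rs@[20:18]=0x7 ⇒ m

h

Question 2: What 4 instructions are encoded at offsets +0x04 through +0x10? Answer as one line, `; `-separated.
pop e; andi m, #88490; noop; beq #-20

off 0x04: read e9 80 00 00 as big → 0xe9800000
  opcode bits[31:24]=0xe9: pop/R
  rd: (w>>21)&0x7=0x4 → e
off 0x08: read 41 e1 59 aa as big → 0x41e159aa
  opcode bits[31:24]=0x41: andi/RI
  rd: (w>>21)&0x7=0x7 → m
  imm: (w>>0)&0x1fffff=0x159aa → #88490
off 0x0c: read c1 00 00 00 as big → 0xc1000000
  opcode bits[31:24]=0xc1: noop/N
off 0x10: read 05 ff ff ec as big → 0x05ffffec
  opcode bits[31:24]=0x5: beq/J
  imm: (w>>0)&0xffffff=0xffffec (s24→-20) → #-20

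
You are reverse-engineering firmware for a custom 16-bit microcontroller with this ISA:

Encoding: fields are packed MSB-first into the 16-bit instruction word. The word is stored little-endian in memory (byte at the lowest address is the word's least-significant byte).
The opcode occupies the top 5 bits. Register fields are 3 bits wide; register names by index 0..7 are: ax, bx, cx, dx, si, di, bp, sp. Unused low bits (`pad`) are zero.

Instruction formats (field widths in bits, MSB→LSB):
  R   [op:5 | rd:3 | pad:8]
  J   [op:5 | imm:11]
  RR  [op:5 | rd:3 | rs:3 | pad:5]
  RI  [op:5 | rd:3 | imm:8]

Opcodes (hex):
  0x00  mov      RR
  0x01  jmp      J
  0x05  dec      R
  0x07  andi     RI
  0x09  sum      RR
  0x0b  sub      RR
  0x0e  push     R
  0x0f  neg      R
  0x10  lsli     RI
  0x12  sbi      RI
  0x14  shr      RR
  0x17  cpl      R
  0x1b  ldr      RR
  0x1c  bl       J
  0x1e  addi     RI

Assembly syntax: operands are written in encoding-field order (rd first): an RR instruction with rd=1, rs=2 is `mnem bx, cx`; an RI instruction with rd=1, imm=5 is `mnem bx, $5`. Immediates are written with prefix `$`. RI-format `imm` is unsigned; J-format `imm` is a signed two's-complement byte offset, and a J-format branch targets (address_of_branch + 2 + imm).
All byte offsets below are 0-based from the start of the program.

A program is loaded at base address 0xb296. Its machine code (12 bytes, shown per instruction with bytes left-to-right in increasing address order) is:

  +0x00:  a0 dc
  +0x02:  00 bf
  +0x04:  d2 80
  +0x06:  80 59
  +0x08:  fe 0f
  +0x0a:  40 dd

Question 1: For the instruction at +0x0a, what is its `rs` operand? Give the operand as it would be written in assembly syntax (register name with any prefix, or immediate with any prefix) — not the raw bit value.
cx

off 0x0a: read 40 dd as little → 0xdd40
  opcode bits[15:11]=0x1b: ldr/RR
  rd@[10:8]=0x5 ⇒ di
  rs@[7:5]=0x2 ⇒ cx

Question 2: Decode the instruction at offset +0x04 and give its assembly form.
lsli ax, $210

@+04  little-endian(d2 80) = 0x80d2
  opcode bits[15:11]=0x10: lsli/RI
  rd@[10:8]=0x0 ⇒ ax
  imm@[7:0]=0xd2 ⇒ $210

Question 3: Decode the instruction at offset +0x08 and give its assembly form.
jmp $-2

@+08  little-endian(fe 0f) = 0x0ffe
  opcode bits[15:11]=0x1: jmp/J
  [10:0] imm=2046 (s11→-2) = $-2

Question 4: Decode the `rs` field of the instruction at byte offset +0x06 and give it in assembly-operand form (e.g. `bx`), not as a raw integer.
si

+0x06: 80 59 ⇒ word 0x5980 (little)
  op=0x5980>>11=0xb ⇒ sub (RR)
  rd: (w>>8)&0x7=0x1 → bx
  rs: (w>>5)&0x7=0x4 → si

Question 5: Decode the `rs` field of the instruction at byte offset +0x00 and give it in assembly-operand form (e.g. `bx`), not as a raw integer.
+0x00: a0 dc ⇒ word 0xdca0 (little)
  top 5b → 0x1b → ldr [RR]
  rd@[10:8]=0x4 ⇒ si
  rs@[7:5]=0x5 ⇒ di

di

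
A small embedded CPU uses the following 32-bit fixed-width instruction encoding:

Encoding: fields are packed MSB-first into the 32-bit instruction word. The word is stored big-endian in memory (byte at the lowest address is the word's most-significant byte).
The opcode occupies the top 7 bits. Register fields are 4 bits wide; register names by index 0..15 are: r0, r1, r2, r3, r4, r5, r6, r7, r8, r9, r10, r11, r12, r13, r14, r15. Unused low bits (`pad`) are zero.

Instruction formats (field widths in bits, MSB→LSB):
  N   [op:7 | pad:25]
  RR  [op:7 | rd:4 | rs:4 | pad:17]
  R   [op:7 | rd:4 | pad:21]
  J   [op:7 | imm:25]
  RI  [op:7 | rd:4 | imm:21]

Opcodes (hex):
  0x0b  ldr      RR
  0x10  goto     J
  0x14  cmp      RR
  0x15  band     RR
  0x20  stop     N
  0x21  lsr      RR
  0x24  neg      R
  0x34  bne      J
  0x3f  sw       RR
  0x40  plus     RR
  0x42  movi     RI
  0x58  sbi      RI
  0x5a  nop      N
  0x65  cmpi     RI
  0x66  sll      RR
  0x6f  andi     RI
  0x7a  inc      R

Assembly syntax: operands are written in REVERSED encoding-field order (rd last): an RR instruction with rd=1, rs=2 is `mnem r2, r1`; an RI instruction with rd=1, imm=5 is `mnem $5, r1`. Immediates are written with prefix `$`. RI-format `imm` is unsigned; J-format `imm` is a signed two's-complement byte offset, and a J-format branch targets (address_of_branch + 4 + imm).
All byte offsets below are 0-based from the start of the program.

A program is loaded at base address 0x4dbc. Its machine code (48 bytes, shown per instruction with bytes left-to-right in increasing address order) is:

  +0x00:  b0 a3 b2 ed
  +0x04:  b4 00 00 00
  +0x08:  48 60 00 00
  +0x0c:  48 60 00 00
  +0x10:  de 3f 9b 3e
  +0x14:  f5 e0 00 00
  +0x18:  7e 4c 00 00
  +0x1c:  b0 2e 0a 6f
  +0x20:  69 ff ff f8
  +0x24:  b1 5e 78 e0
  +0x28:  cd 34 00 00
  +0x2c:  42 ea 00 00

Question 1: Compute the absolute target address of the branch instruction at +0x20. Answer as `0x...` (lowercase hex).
@+20  big-endian(69 ff ff f8) = 0x69fffff8
  opcode bits[31:25]=0x34: bne/J
  [24:0] imm=33554424 (s25→-8) = $-8
  target = base 0x4dbc + off 0x20 + 4 + imm -8 = 0x4dd8

0x4dd8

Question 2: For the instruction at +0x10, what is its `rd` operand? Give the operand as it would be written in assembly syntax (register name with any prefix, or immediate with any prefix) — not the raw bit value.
off 0x10: read de 3f 9b 3e as big → 0xde3f9b3e
  top 7b → 0x6f → andi [RI]
  rd: (w>>21)&0xf=0x1 → r1
  imm: (w>>0)&0x1fffff=0x1f9b3e → $2071358

r1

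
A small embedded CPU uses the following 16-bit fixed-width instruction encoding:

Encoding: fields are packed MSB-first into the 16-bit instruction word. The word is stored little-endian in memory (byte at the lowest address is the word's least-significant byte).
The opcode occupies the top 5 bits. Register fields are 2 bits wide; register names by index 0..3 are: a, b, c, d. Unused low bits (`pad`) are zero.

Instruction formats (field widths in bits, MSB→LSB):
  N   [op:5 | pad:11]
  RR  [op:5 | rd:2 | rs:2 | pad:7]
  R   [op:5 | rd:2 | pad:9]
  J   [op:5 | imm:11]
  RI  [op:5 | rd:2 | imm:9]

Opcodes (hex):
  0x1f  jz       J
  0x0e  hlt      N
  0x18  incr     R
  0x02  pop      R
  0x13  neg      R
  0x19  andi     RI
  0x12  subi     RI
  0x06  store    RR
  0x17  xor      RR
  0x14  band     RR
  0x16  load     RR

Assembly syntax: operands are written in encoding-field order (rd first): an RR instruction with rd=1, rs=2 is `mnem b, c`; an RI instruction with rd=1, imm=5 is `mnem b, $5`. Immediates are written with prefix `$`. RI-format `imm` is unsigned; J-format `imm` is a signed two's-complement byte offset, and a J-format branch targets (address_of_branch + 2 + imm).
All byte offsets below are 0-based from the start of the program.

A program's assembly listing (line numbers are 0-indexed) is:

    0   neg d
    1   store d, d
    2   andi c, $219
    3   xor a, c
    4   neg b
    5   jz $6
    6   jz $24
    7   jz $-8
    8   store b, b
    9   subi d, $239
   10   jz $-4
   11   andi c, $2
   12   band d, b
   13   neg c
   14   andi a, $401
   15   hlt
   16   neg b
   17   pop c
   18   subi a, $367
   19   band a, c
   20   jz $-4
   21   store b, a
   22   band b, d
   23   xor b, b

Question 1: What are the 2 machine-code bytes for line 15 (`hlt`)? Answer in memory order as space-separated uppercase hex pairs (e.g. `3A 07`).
line 15 (hlt): pack op=0xe:5|pad=0:11 = 0x7000; little→ 00 70

00 70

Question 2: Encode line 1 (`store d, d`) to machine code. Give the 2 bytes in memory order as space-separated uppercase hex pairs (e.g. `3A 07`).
1. store fields op=0x6:5|rd=3:2|rs=3:2|pad=0:7 → word 3780h → 80 37

80 37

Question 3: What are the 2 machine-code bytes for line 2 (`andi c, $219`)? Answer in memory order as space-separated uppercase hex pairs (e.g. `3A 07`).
DB CC

L2: andi op=0x19:5|rd=2:2|imm=219:9 ⇒ 0xccdb ⇒ little db cc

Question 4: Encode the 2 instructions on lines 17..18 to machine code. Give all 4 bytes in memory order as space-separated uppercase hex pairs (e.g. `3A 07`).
00 14 6F 91

L17: pop op=0x2:5|rd=2:2|pad=0:9 ⇒ 0x1400 ⇒ little 00 14
L18: subi op=0x12:5|rd=0:2|imm=367:9 ⇒ 0x916f ⇒ little 6f 91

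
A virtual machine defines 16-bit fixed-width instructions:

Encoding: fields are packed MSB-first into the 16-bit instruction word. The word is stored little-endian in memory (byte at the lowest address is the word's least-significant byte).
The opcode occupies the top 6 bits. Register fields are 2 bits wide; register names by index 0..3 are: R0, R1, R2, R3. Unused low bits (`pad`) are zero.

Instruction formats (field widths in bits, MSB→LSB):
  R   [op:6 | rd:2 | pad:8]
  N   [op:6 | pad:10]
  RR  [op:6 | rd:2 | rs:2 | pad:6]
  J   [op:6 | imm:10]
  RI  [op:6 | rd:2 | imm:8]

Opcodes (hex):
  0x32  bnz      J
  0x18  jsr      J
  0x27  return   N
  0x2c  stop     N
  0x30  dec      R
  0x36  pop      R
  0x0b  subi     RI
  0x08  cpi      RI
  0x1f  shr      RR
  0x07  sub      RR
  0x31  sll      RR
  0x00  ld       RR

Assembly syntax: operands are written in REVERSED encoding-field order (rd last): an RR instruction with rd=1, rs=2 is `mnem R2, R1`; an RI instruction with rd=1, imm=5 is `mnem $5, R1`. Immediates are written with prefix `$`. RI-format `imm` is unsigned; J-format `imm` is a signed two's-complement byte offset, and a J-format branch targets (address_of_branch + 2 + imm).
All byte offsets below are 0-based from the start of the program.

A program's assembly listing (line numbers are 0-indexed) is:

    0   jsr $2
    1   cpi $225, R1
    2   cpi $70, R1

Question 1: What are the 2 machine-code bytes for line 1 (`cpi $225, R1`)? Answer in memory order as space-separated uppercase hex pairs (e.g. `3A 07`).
1. cpi fields op=0x8:6|rd=1:2|imm=225:8 → word 21e1h → e1 21

E1 21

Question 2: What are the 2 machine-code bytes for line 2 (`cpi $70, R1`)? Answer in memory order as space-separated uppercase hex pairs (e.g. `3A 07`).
46 21

2. cpi fields op=0x8:6|rd=1:2|imm=70:8 → word 2146h → 46 21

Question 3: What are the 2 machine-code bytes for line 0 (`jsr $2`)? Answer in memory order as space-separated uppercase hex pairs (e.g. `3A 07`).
line 0 (jsr): pack op=0x18:6|imm=2:10 = 0x6002; little→ 02 60

02 60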